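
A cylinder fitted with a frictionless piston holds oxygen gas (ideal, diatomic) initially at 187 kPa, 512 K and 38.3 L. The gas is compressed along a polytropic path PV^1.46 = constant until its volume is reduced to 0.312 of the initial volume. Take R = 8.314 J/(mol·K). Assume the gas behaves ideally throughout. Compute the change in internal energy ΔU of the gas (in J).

12700 J

n = P₁V₁/(RT₁) = 187×38.3/(8.314×512) = 1.68 mol.
Polytropic n=1.46: T₂ = T₁(V₁/V₂)^(n−1) = 512×(3.21)^0.46 = 875 K; P₂ = P₁(V₁/V₂)^n = 1020 kPa.
For an ideal gas ΔU = nCvΔT with Cv = (5/2)R = 20.8 J/(mol·K).
ΔU = 1.68×20.8×(875−512) = 12700 J.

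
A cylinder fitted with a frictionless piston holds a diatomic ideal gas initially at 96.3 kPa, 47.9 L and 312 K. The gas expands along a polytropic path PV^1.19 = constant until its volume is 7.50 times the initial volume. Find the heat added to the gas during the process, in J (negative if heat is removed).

4050 J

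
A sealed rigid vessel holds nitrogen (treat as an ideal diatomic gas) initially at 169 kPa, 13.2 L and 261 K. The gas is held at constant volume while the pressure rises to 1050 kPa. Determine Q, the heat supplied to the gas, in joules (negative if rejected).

n = P₁V₁/(RT₁) = 169×13.2/(8.314×261) = 1.03 mol.
Isochoric: V stays 13.2 L; P/T = const ⇒ T₂ = 1620 K, P₂ = 1050 kPa.
W = 0 (no volume change).
ΔU = nCvΔT = 1.03×20.8×(1620−261) = 29100 J.
Q = ΔU = 29100 J.

29100 J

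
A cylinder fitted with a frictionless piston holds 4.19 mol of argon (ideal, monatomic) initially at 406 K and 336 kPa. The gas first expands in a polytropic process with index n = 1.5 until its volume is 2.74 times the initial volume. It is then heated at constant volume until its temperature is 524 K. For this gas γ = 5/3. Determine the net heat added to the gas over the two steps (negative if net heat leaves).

V₁ = nRT₁/P₁ = 4.19×8.314×406/336 = 42.1 L.
Step 1 — Polytropic n=1.5: T₂ = T₁(V₁/V₂)^(n−1) = 406×(0.365)^0.50 = 245 K; P₂ = P₁(V₁/V₂)^n = 74.1 kPa.
W = (P₁V₁−P₂V₂)/(n−1) = (336×42.1−74.1×115)/0.50 = 11200 J.
ΔU = nCvΔT = 4.19×12.5×(245−406) = -8400 J.
Q = ΔU + W = 2800 J.
State after step 1: P = 74.1 kPa, V = 115 L, T = 245 K.
Step 2 — Isochoric: V stays 115 L; P/T = const ⇒ T₂ = 524 K, P₂ = 158 kPa.
W = 0 (no volume change).
ΔU = nCvΔT = 4.19×12.5×(524−245) = 14600 J.
Q = ΔU = 14600 J.
Net over both steps: W = 11200 J, Q = 17400 J, ΔU = 6170 J.

17400 J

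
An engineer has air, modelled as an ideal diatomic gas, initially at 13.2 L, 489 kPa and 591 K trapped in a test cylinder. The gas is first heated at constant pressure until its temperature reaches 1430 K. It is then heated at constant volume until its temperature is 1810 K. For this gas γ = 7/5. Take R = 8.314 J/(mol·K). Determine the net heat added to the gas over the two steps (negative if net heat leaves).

42400 J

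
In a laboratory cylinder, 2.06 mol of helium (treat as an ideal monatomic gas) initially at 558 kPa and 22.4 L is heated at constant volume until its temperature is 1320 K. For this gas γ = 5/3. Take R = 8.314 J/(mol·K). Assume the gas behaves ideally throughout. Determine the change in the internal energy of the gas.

T₁ = P₁V₁/(nR) = 558×22.4/(2.06×8.314) = 730 K.
Isochoric: V stays 22.4 L; P/T = const ⇒ T₂ = 1320 K, P₂ = 1010 kPa.
For an ideal gas ΔU = nCvΔT with Cv = (3/2)R = 12.5 J/(mol·K).
ΔU = 2.06×12.5×(1320−730) = 15200 J.

15200 J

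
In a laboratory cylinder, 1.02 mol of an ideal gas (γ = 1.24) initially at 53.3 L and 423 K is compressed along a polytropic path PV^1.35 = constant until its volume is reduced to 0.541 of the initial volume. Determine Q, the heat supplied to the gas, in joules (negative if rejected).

1130 J

P₁ = nRT₁/V₁ = 1.02×8.314×423/53.3 = 67.3 kPa.
Polytropic n=1.35: T₂ = T₁(V₁/V₂)^(n−1) = 423×(1.85)^0.35 = 524 K; P₂ = P₁(V₁/V₂)^n = 154 kPa.
W = (P₁V₁−P₂V₂)/(n−1) = (67.3×53.3−154×28.8)/0.35 = -2460 J.
ΔU = nCvΔT = 1.02×34.6×(524−423) = 3590 J.
Q = ΔU + W = 1130 J.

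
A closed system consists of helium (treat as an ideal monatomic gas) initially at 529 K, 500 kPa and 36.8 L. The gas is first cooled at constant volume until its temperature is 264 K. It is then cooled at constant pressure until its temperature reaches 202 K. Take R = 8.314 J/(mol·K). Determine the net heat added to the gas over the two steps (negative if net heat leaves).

n = P₁V₁/(RT₁) = 500×36.8/(8.314×529) = 4.18 mol.
Step 1 — Isochoric: V stays 36.8 L; P/T = const ⇒ T₂ = 264 K, P₂ = 250 kPa.
W = 0 (no volume change).
ΔU = nCvΔT = 4.18×12.5×(264−529) = -13800 J.
Q = ΔU = -13800 J.
State after step 1: P = 250 kPa, V = 36.8 L, T = 264 K.
Step 2 — Isobaric: P stays 250 kPa; V/T = const ⇒ T₂ = 202 K, V₂ = 28.2 L.
W = PΔV = 250×(28.2−36.8) kPa·L = -2160 J.
ΔU = nCvΔT = 4.18×12.5×(202−264) = -3230 J.
Q = ΔU + W = nCpΔT = -5390 J.
Net over both steps: W = -2160 J, Q = -19200 J, ΔU = -17100 J.

-19200 J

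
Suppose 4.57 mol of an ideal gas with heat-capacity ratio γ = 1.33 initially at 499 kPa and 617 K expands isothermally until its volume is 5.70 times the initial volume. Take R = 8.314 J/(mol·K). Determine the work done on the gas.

V₁ = nRT₁/P₁ = 4.57×8.314×617/499 = 47.0 L.
Isothermal: T stays 617 K; PV = const ⇒ V₂ = 268 L, P₂ = 87.5 kPa.
W = nRT ln(V₂/V₁) = 4.57×8.314×617×ln(5.70) = 40800 J.
Work done on the gas = −W_by = -40800 J.

-40800 J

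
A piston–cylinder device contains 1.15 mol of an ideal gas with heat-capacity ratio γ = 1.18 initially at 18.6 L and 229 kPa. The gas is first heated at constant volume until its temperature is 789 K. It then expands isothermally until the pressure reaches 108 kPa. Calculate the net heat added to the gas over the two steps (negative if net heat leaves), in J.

28200 J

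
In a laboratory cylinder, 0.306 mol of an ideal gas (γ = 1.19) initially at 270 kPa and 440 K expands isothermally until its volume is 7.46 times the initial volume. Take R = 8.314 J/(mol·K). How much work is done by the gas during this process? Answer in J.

2250 J

V₁ = nRT₁/P₁ = 0.306×8.314×440/270 = 4.15 L.
Isothermal: T stays 440 K; PV = const ⇒ V₂ = 30.9 L, P₂ = 36.2 kPa.
W = nRT ln(V₂/V₁) = 0.306×8.314×440×ln(7.46) = 2250 J.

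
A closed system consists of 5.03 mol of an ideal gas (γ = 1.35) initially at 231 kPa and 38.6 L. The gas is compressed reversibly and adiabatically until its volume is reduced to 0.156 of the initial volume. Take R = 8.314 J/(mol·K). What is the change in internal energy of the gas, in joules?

23300 J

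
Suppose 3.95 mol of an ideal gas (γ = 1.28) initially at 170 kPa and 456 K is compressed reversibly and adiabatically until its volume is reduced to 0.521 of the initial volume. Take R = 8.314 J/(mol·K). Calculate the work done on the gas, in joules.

10700 J

V₁ = nRT₁/P₁ = 3.95×8.314×456/170 = 88.1 L.
Adiabatic: TV^(γ−1) = const ⇒ T₂ = 456×(1.92)^0.280 = 547 K; PV^γ = const ⇒ P₂ = 392 kPa.
ΔU = nCvΔT = 3.95×29.7×(547−456) = 10700 J.
Q = 0 for an adiabatic process, so W = −ΔU = -10700 J.
Work done on the gas = −W_by = 10700 J.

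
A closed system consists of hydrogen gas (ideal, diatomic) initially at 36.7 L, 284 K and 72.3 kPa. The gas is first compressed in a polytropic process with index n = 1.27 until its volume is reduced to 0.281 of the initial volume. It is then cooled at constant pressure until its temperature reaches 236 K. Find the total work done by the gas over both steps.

n = P₁V₁/(RT₁) = 72.3×36.7/(8.314×284) = 1.12 mol.
Step 1 — Polytropic n=1.27: T₂ = T₁(V₁/V₂)^(n−1) = 284×(3.56)^0.27 = 400 K; P₂ = P₁(V₁/V₂)^n = 362 kPa.
W = (P₁V₁−P₂V₂)/(n−1) = (72.3×36.7−362×10.3)/0.27 = -4020 J.
ΔU = nCvΔT = 1.12×20.8×(400−284) = 2710 J.
Q = ΔU + W = -1310 J.
State after step 1: P = 362 kPa, V = 10.3 L, T = 400 K.
Step 2 — Isobaric: P stays 362 kPa; V/T = const ⇒ T₂ = 236 K, V₂ = 6.08 L.
W = PΔV = 362×(6.08−10.3) kPa·L = -1530 J.
ΔU = nCvΔT = 1.12×20.8×(236−400) = -3830 J.
Q = ΔU + W = nCpΔT = -5370 J.
Net over both steps: W = -5550 J, Q = -6670 J, ΔU = -1120 J.

-5550 J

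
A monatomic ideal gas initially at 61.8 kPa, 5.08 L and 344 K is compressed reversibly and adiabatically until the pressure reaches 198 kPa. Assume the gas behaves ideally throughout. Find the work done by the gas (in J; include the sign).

n = P₁V₁/(RT₁) = 61.8×5.08/(8.314×344) = 0.110 mol.
Adiabatic: T₂/T₁ = (P₂/P₁)^((γ−1)/γ) ⇒ T₂ = 344×(3.20)^0.400 = 548 K; V₂ = 2.53 L.
ΔU = nCvΔT = 0.110×12.5×(548−344) = 279 J.
Q = 0 for an adiabatic process, so W = −ΔU = -279 J.

-279 J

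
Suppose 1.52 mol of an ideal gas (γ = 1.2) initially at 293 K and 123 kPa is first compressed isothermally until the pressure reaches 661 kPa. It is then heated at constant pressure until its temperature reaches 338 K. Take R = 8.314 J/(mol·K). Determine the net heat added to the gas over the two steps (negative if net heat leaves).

V₁ = nRT₁/P₁ = 1.52×8.314×293/123 = 30.1 L.
Step 1 — Isothermal: T stays 293 K; PV = const ⇒ V₂ = 5.60 L, P₂ = 661 kPa.
ΔU = 0 (ideal gas, T constant).
W = nRT ln(V₂/V₁) = 1.52×8.314×293×ln(0.186) = -6230 J.
Q = ΔU + W = -6230 J.
State after step 1: P = 661 kPa, V = 5.60 L, T = 293 K.
Step 2 — Isobaric: P stays 661 kPa; V/T = const ⇒ T₂ = 338 K, V₂ = 6.46 L.
W = PΔV = 661×(6.46−5.60) kPa·L = 569 J.
ΔU = nCvΔT = 1.52×41.6×(338−293) = 2840 J.
Q = ΔU + W = nCpΔT = 3410 J.
Net over both steps: W = -5660 J, Q = -2810 J, ΔU = 2840 J.

-2810 J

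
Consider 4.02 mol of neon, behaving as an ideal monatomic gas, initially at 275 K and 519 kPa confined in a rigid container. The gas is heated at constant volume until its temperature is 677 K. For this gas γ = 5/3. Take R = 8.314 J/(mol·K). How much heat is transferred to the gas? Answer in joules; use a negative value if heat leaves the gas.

20200 J

V₁ = nRT₁/P₁ = 4.02×8.314×275/519 = 17.7 L.
Isochoric: V stays 17.7 L; P/T = const ⇒ T₂ = 677 K, P₂ = 1280 kPa.
W = 0 (no volume change).
ΔU = nCvΔT = 4.02×12.5×(677−275) = 20200 J.
Q = ΔU = 20200 J.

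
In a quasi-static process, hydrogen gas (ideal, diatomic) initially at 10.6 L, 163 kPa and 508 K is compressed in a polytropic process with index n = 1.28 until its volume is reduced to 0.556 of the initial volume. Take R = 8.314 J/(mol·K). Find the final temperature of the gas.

599 K

Polytropic n=1.28: T₂ = T₁(V₁/V₂)^(n−1) = 508×(1.80)^0.28 = 599 K; P₂ = P₁(V₁/V₂)^n = 346 kPa.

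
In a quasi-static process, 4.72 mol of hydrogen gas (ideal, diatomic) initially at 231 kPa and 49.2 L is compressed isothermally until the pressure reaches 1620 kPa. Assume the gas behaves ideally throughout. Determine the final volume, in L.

7.02 L

T₁ = P₁V₁/(nR) = 231×49.2/(4.72×8.314) = 290 K.
Isothermal: T stays 290 K; PV = const ⇒ V₂ = 7.02 L, P₂ = 1620 kPa.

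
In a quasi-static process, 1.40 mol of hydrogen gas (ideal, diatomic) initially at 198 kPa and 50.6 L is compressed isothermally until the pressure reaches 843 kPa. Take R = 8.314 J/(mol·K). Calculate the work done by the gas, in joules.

T₁ = P₁V₁/(nR) = 198×50.6/(1.40×8.314) = 861 K.
Isothermal: T stays 861 K; PV = const ⇒ V₂ = 11.9 L, P₂ = 843 kPa.
W = nRT ln(V₂/V₁) = 1.40×8.314×861×ln(0.235) = -14500 J.

-14500 J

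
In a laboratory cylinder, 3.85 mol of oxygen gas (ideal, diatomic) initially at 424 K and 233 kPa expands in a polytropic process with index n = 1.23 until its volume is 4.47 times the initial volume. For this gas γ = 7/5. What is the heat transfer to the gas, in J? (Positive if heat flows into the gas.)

7310 J

V₁ = nRT₁/P₁ = 3.85×8.314×424/233 = 58.2 L.
Polytropic n=1.23: T₂ = T₁(V₁/V₂)^(n−1) = 424×(0.224)^0.23 = 300 K; P₂ = P₁(V₁/V₂)^n = 36.9 kPa.
W = (P₁V₁−P₂V₂)/(n−1) = (233×58.2−36.9×260)/0.23 = 17200 J.
ΔU = nCvΔT = 3.85×20.8×(300−424) = -9890 J.
Q = ΔU + W = 7310 J.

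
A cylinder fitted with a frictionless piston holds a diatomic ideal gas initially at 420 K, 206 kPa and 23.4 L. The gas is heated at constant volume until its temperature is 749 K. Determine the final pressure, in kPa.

367 kPa

Isochoric: V stays 23.4 L; P/T = const ⇒ T₂ = 749 K, P₂ = 367 kPa.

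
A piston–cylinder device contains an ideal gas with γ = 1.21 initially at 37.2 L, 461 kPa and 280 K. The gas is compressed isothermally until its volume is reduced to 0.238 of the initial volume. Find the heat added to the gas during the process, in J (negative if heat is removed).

n = P₁V₁/(RT₁) = 461×37.2/(8.314×280) = 7.37 mol.
Isothermal: T stays 280 K; PV = const ⇒ V₂ = 8.85 L, P₂ = 1940 kPa.
ΔU = 0 (ideal gas, T constant).
W = nRT ln(V₂/V₁) = 7.37×8.314×280×ln(0.238) = -24600 J.
Q = ΔU + W = -24600 J.

-24600 J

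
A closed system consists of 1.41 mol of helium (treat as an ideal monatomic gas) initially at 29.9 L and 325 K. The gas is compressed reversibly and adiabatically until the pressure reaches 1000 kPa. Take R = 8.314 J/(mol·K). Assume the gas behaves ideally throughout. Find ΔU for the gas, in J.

7310 J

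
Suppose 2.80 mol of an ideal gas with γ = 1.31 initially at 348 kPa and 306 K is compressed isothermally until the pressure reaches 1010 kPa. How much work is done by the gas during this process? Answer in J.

V₁ = nRT₁/P₁ = 2.80×8.314×306/348 = 20.5 L.
Isothermal: T stays 306 K; PV = const ⇒ V₂ = 7.05 L, P₂ = 1010 kPa.
W = nRT ln(V₂/V₁) = 2.80×8.314×306×ln(0.345) = -7590 J.

-7590 J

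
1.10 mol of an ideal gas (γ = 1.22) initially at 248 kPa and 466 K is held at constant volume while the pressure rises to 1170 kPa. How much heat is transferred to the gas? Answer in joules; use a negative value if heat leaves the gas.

V₁ = nRT₁/P₁ = 1.10×8.314×466/248 = 17.2 L.
Isochoric: V stays 17.2 L; P/T = const ⇒ T₂ = 2200 K, P₂ = 1170 kPa.
W = 0 (no volume change).
ΔU = nCvΔT = 1.10×37.8×(2200−466) = 72000 J.
Q = ΔU = 72000 J.

72000 J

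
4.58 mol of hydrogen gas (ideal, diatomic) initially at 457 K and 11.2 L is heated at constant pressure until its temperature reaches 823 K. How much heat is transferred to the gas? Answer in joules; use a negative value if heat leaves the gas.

48800 J

P₁ = nRT₁/V₁ = 4.58×8.314×457/11.2 = 1550 kPa.
Isobaric: P stays 1550 kPa; V/T = const ⇒ T₂ = 823 K, V₂ = 20.2 L.
W = PΔV = 1550×(20.2−11.2) kPa·L = 13900 J.
ΔU = nCvΔT = 4.58×20.8×(823−457) = 34800 J.
Q = ΔU + W = nCpΔT = 48800 J.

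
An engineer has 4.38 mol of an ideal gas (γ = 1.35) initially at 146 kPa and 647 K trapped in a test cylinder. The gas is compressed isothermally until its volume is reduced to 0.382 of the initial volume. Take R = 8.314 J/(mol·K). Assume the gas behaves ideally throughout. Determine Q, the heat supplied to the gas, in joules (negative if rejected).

V₁ = nRT₁/P₁ = 4.38×8.314×647/146 = 161 L.
Isothermal: T stays 647 K; PV = const ⇒ V₂ = 61.6 L, P₂ = 382 kPa.
ΔU = 0 (ideal gas, T constant).
W = nRT ln(V₂/V₁) = 4.38×8.314×647×ln(0.382) = -22700 J.
Q = ΔU + W = -22700 J.

-22700 J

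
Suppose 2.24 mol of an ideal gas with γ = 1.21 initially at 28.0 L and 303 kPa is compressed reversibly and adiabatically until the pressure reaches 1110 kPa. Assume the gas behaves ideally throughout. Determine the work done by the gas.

-10200 J

T₁ = P₁V₁/(nR) = 303×28.0/(2.24×8.314) = 456 K.
Adiabatic: T₂/T₁ = (P₂/P₁)^((γ−1)/γ) ⇒ T₂ = 456×(3.66)^0.174 = 571 K; V₂ = 9.58 L.
ΔU = nCvΔT = 2.24×39.6×(571−456) = 10200 J.
Q = 0 for an adiabatic process, so W = −ΔU = -10200 J.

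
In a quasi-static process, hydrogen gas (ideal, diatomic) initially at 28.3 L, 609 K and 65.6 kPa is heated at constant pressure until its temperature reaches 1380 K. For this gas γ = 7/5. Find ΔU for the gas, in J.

5880 J

n = P₁V₁/(RT₁) = 65.6×28.3/(8.314×609) = 0.367 mol.
Isobaric: P stays 65.6 kPa; V/T = const ⇒ T₂ = 1380 K, V₂ = 64.1 L.
For an ideal gas ΔU = nCvΔT with Cv = (5/2)R = 20.8 J/(mol·K).
ΔU = 0.367×20.8×(1380−609) = 5880 J.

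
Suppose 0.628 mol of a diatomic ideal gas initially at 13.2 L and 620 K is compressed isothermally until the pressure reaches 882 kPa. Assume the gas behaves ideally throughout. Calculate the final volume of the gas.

3.67 L

P₁ = nRT₁/V₁ = 0.628×8.314×620/13.2 = 245 kPa.
Isothermal: T stays 620 K; PV = const ⇒ V₂ = 3.67 L, P₂ = 882 kPa.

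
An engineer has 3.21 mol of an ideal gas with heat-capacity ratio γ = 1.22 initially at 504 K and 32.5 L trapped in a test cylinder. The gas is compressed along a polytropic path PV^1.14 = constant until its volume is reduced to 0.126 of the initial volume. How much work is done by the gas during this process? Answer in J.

P₁ = nRT₁/V₁ = 3.21×8.314×504/32.5 = 414 kPa.
Polytropic n=1.14: T₂ = T₁(V₁/V₂)^(n−1) = 504×(7.94)^0.14 = 674 K; P₂ = P₁(V₁/V₂)^n = 4390 kPa.
W = (P₁V₁−P₂V₂)/(n−1) = (414×32.5−4390×4.09)/0.14 = -32300 J.

-32300 J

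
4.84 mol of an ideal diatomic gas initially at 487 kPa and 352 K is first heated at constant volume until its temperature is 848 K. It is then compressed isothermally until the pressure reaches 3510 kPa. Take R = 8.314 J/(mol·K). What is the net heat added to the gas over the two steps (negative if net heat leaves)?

12500 J

V₁ = nRT₁/P₁ = 4.84×8.314×352/487 = 29.1 L.
Step 1 — Isochoric: V stays 29.1 L; P/T = const ⇒ T₂ = 848 K, P₂ = 1170 kPa.
W = 0 (no volume change).
ΔU = nCvΔT = 4.84×20.8×(848−352) = 49900 J.
Q = ΔU = 49900 J.
State after step 1: P = 1170 kPa, V = 29.1 L, T = 848 K.
Step 2 — Isothermal: T stays 848 K; PV = const ⇒ V₂ = 9.72 L, P₂ = 3510 kPa.
ΔU = 0 (ideal gas, T constant).
W = nRT ln(V₂/V₁) = 4.84×8.314×848×ln(0.334) = -37400 J.
Q = ΔU + W = -37400 J.
Net over both steps: W = -37400 J, Q = 12500 J, ΔU = 49900 J.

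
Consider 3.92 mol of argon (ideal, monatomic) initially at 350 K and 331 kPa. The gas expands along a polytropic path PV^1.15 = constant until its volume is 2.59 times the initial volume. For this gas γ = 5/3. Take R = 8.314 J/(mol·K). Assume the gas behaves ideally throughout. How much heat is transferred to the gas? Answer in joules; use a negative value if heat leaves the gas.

V₁ = nRT₁/P₁ = 3.92×8.314×350/331 = 34.5 L.
Polytropic n=1.15: T₂ = T₁(V₁/V₂)^(n−1) = 350×(0.386)^0.15 = 303 K; P₂ = P₁(V₁/V₂)^n = 111 kPa.
W = (P₁V₁−P₂V₂)/(n−1) = (331×34.5−111×89.3)/0.15 = 10100 J.
ΔU = nCvΔT = 3.92×12.5×(303−350) = -2280 J.
Q = ΔU + W = 7840 J.

7840 J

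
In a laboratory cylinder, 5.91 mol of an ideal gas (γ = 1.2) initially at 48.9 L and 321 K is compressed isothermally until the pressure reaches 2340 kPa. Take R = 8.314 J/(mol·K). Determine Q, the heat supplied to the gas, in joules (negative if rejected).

P₁ = nRT₁/V₁ = 5.91×8.314×321/48.9 = 323 kPa.
Isothermal: T stays 321 K; PV = const ⇒ V₂ = 6.74 L, P₂ = 2340 kPa.
ΔU = 0 (ideal gas, T constant).
W = nRT ln(V₂/V₁) = 5.91×8.314×321×ln(0.138) = -31300 J.
Q = ΔU + W = -31300 J.

-31300 J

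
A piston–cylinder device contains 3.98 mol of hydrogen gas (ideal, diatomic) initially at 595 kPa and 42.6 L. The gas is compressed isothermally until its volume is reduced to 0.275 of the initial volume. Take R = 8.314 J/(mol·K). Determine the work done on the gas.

32700 J

T₁ = P₁V₁/(nR) = 595×42.6/(3.98×8.314) = 766 K.
Isothermal: T stays 766 K; PV = const ⇒ V₂ = 11.7 L, P₂ = 2160 kPa.
W = nRT ln(V₂/V₁) = 3.98×8.314×766×ln(0.275) = -32700 J.
Work done on the gas = −W_by = 32700 J.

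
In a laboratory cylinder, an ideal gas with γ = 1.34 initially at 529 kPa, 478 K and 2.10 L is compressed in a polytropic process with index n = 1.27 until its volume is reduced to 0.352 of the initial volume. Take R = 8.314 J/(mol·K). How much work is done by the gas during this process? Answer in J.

-1340 J

n = P₁V₁/(RT₁) = 529×2.10/(8.314×478) = 0.280 mol.
Polytropic n=1.27: T₂ = T₁(V₁/V₂)^(n−1) = 478×(2.84)^0.27 = 634 K; P₂ = P₁(V₁/V₂)^n = 1990 kPa.
W = (P₁V₁−P₂V₂)/(n−1) = (529×2.10−1990×0.739)/0.27 = -1340 J.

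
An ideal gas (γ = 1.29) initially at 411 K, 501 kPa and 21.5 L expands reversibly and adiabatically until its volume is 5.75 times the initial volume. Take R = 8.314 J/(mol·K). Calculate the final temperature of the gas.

247 K

Adiabatic: TV^(γ−1) = const ⇒ T₂ = 411×(0.174)^0.290 = 247 K; PV^γ = const ⇒ P₂ = 52.5 kPa.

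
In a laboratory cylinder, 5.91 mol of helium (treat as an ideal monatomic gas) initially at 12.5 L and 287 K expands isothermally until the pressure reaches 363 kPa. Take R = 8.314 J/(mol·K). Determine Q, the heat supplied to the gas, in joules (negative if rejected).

P₁ = nRT₁/V₁ = 5.91×8.314×287/12.5 = 1130 kPa.
Isothermal: T stays 287 K; PV = const ⇒ V₂ = 38.8 L, P₂ = 363 kPa.
ΔU = 0 (ideal gas, T constant).
W = nRT ln(V₂/V₁) = 5.91×8.314×287×ln(3.11) = 16000 J.
Q = ΔU + W = 16000 J.

16000 J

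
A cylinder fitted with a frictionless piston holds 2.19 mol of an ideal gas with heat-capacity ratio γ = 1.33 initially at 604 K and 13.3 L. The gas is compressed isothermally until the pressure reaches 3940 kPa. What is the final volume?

P₁ = nRT₁/V₁ = 2.19×8.314×604/13.3 = 827 kPa.
Isothermal: T stays 604 K; PV = const ⇒ V₂ = 2.79 L, P₂ = 3940 kPa.

2.79 L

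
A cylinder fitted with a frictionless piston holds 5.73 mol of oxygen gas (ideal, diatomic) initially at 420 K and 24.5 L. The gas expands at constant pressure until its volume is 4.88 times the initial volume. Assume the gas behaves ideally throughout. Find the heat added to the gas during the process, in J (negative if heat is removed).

272000 J

P₁ = nRT₁/V₁ = 5.73×8.314×420/24.5 = 817 kPa.
Isobaric: P stays 817 kPa; V/T = const ⇒ T₂ = 2050 K, V₂ = 120 L.
W = PΔV = 817×(120−24.5) kPa·L = 77600 J.
ΔU = nCvΔT = 5.73×20.8×(2050−420) = 194000 J.
Q = ΔU + W = nCpΔT = 272000 J.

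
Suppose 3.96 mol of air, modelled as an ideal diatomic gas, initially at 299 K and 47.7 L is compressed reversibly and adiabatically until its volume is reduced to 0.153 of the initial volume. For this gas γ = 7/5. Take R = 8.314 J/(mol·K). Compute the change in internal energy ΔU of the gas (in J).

P₁ = nRT₁/V₁ = 3.96×8.314×299/47.7 = 206 kPa.
Adiabatic: TV^(γ−1) = const ⇒ T₂ = 299×(6.54)^0.400 = 634 K; PV^γ = const ⇒ P₂ = 2860 kPa.
For an ideal gas ΔU = nCvΔT with Cv = (5/2)R = 20.8 J/(mol·K).
ΔU = 3.96×20.8×(634−299) = 27500 J.

27500 J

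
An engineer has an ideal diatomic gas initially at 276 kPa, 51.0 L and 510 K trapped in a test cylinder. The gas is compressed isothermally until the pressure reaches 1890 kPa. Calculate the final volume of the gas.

Isothermal: T stays 510 K; PV = const ⇒ V₂ = 7.45 L, P₂ = 1890 kPa.

7.45 L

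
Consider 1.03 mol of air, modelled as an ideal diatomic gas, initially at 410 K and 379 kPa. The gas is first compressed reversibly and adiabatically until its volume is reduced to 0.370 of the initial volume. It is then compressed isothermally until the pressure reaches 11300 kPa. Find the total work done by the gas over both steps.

-14800 J

V₁ = nRT₁/P₁ = 1.03×8.314×410/379 = 9.26 L.
Step 1 — Adiabatic: TV^(γ−1) = const ⇒ T₂ = 410×(2.70)^0.400 = 610 K; PV^γ = const ⇒ P₂ = 1520 kPa.
ΔU = nCvΔT = 1.03×20.8×(610−410) = 4290 J.
Q = 0 for an adiabatic process, so W = −ΔU = -4290 J.
State after step 1: P = 1520 kPa, V = 3.43 L, T = 610 K.
Step 2 — Isothermal: T stays 610 K; PV = const ⇒ V₂ = 0.462 L, P₂ = 11300 kPa.
ΔU = 0 (ideal gas, T constant).
W = nRT ln(V₂/V₁) = 1.03×8.314×610×ln(0.135) = -10500 J.
Q = ΔU + W = -10500 J.
Net over both steps: W = -14800 J, Q = -10500 J, ΔU = 4290 J.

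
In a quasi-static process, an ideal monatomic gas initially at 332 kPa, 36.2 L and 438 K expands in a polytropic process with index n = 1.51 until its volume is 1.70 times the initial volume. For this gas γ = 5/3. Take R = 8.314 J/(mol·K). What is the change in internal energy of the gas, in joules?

-4270 J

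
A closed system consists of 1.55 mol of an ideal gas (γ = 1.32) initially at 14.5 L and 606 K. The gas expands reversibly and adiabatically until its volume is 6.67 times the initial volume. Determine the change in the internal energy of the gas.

P₁ = nRT₁/V₁ = 1.55×8.314×606/14.5 = 539 kPa.
Adiabatic: TV^(γ−1) = const ⇒ T₂ = 606×(0.150)^0.320 = 330 K; PV^γ = const ⇒ P₂ = 44.0 kPa.
For an ideal gas ΔU = nCvΔT with Cv = R/(γ−1) = 26.0 J/(mol·K).
ΔU = 1.55×26.0×(330−606) = -11100 J.

-11100 J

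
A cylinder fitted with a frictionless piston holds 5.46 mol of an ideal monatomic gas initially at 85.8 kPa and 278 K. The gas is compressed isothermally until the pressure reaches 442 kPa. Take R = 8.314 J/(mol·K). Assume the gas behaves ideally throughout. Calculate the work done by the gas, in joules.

V₁ = nRT₁/P₁ = 5.46×8.314×278/85.8 = 147 L.
Isothermal: T stays 278 K; PV = const ⇒ V₂ = 28.6 L, P₂ = 442 kPa.
W = nRT ln(V₂/V₁) = 5.46×8.314×278×ln(0.194) = -20700 J.

-20700 J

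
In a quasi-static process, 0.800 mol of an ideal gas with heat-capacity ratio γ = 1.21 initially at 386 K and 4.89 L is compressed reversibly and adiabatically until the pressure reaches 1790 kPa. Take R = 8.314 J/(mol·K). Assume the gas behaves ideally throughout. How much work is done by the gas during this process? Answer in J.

-2900 J

P₁ = nRT₁/V₁ = 0.800×8.314×386/4.89 = 525 kPa.
Adiabatic: T₂/T₁ = (P₂/P₁)^((γ−1)/γ) ⇒ T₂ = 386×(3.41)^0.174 = 478 K; V₂ = 1.77 L.
ΔU = nCvΔT = 0.800×39.6×(478−386) = 2900 J.
Q = 0 for an adiabatic process, so W = −ΔU = -2900 J.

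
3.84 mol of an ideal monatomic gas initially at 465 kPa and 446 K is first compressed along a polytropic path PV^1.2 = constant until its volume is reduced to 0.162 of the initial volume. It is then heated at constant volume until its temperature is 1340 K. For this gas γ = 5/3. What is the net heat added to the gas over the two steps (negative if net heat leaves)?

V₁ = nRT₁/P₁ = 3.84×8.314×446/465 = 30.6 L.
Step 1 — Polytropic n=1.2: T₂ = T₁(V₁/V₂)^(n−1) = 446×(6.17)^0.20 = 642 K; P₂ = P₁(V₁/V₂)^n = 4130 kPa.
W = (P₁V₁−P₂V₂)/(n−1) = (465×30.6−4130×4.96)/0.20 = -31300 J.
ΔU = nCvΔT = 3.84×12.5×(642−446) = 9380 J.
Q = ΔU + W = -21900 J.
State after step 1: P = 4130 kPa, V = 4.96 L, T = 642 K.
Step 2 — Isochoric: V stays 4.96 L; P/T = const ⇒ T₂ = 1340 K, P₂ = 8620 kPa.
W = 0 (no volume change).
ΔU = nCvΔT = 3.84×12.5×(1340−642) = 33400 J.
Q = ΔU = 33400 J.
Net over both steps: W = -31300 J, Q = 11500 J, ΔU = 42800 J.

11500 J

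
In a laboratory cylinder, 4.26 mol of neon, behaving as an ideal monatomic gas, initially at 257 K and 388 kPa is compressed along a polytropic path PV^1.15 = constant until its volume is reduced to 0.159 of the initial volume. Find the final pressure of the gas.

V₁ = nRT₁/P₁ = 4.26×8.314×257/388 = 23.5 L.
Polytropic n=1.15: T₂ = T₁(V₁/V₂)^(n−1) = 257×(6.29)^0.15 = 339 K; P₂ = P₁(V₁/V₂)^n = 3220 kPa.

3220 kPa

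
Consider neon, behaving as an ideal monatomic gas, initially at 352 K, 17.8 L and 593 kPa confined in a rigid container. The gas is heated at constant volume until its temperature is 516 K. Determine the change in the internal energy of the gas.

n = P₁V₁/(RT₁) = 593×17.8/(8.314×352) = 3.61 mol.
Isochoric: V stays 17.8 L; P/T = const ⇒ T₂ = 516 K, P₂ = 869 kPa.
For an ideal gas ΔU = nCvΔT with Cv = (3/2)R = 12.5 J/(mol·K).
ΔU = 3.61×12.5×(516−352) = 7380 J.

7380 J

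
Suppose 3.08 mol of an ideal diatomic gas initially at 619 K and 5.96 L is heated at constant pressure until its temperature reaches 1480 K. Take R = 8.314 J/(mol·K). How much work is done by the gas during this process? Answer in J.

P₁ = nRT₁/V₁ = 3.08×8.314×619/5.96 = 2660 kPa.
Isobaric: P stays 2660 kPa; V/T = const ⇒ T₂ = 1480 K, V₂ = 14.3 L.
W = PΔV = 2660×(14.3−5.96) kPa·L = 22000 J.

22000 J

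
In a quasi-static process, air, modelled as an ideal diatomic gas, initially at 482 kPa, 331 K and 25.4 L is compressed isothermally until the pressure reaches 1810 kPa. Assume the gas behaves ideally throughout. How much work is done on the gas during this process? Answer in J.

n = P₁V₁/(RT₁) = 482×25.4/(8.314×331) = 4.45 mol.
Isothermal: T stays 331 K; PV = const ⇒ V₂ = 6.76 L, P₂ = 1810 kPa.
W = nRT ln(V₂/V₁) = 4.45×8.314×331×ln(0.266) = -16200 J.
Work done on the gas = −W_by = 16200 J.

16200 J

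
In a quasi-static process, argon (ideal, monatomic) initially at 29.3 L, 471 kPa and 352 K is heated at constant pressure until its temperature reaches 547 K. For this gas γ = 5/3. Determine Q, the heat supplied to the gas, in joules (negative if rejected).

19100 J

n = P₁V₁/(RT₁) = 471×29.3/(8.314×352) = 4.72 mol.
Isobaric: P stays 471 kPa; V/T = const ⇒ T₂ = 547 K, V₂ = 45.5 L.
W = PΔV = 471×(45.5−29.3) kPa·L = 7650 J.
ΔU = nCvΔT = 4.72×12.5×(547−352) = 11500 J.
Q = ΔU + W = nCpΔT = 19100 J.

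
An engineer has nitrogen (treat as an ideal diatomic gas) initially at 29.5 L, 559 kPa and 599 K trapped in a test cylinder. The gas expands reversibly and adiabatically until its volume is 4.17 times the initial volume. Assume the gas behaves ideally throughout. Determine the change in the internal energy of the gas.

n = P₁V₁/(RT₁) = 559×29.5/(8.314×599) = 3.31 mol.
Adiabatic: TV^(γ−1) = const ⇒ T₂ = 599×(0.240)^0.400 = 338 K; PV^γ = const ⇒ P₂ = 75.7 kPa.
For an ideal gas ΔU = nCvΔT with Cv = (5/2)R = 20.8 J/(mol·K).
ΔU = 3.31×20.8×(338−599) = -17900 J.

-17900 J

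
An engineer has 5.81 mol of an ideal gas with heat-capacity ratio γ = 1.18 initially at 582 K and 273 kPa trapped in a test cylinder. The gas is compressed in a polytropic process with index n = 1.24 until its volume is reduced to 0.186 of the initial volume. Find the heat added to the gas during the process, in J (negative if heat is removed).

19400 J

V₁ = nRT₁/P₁ = 5.81×8.314×582/273 = 103 L.
Polytropic n=1.24: T₂ = T₁(V₁/V₂)^(n−1) = 582×(5.38)^0.24 = 871 K; P₂ = P₁(V₁/V₂)^n = 2200 kPa.
W = (P₁V₁−P₂V₂)/(n−1) = (273×103−2200×19.2)/0.24 = -58300 J.
ΔU = nCvΔT = 5.81×46.2×(871−582) = 77700 J.
Q = ΔU + W = 19400 J.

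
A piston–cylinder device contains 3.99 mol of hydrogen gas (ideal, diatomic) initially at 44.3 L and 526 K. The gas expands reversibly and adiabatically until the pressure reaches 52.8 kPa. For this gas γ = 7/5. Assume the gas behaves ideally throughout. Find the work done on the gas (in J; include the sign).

P₁ = nRT₁/V₁ = 3.99×8.314×526/44.3 = 394 kPa.
Adiabatic: T₂/T₁ = (P₂/P₁)^((γ−1)/γ) ⇒ T₂ = 526×(0.134)^0.286 = 296 K; V₂ = 186 L.
ΔU = nCvΔT = 3.99×20.8×(296−526) = -19100 J.
Q = 0 for an adiabatic process, so W = −ΔU = 19100 J.
Work done on the gas = −W_by = -19100 J.

-19100 J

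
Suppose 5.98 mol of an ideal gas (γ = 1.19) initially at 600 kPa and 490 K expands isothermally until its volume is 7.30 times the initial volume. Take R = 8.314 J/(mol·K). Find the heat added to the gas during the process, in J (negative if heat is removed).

48400 J

V₁ = nRT₁/P₁ = 5.98×8.314×490/600 = 40.6 L.
Isothermal: T stays 490 K; PV = const ⇒ V₂ = 296 L, P₂ = 82.2 kPa.
ΔU = 0 (ideal gas, T constant).
W = nRT ln(V₂/V₁) = 5.98×8.314×490×ln(7.30) = 48400 J.
Q = ΔU + W = 48400 J.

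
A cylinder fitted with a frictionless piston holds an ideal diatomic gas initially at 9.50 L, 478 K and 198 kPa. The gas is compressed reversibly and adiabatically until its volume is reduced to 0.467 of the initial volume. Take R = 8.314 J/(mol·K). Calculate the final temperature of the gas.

Adiabatic: TV^(γ−1) = const ⇒ T₂ = 478×(2.14)^0.400 = 648 K; PV^γ = const ⇒ P₂ = 575 kPa.

648 K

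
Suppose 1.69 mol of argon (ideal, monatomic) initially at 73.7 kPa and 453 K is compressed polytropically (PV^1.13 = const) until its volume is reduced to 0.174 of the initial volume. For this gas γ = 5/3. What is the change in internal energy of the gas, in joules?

V₁ = nRT₁/P₁ = 1.69×8.314×453/73.7 = 86.4 L.
Polytropic n=1.13: T₂ = T₁(V₁/V₂)^(n−1) = 453×(5.75)^0.13 = 569 K; P₂ = P₁(V₁/V₂)^n = 532 kPa.
For an ideal gas ΔU = nCvΔT with Cv = (3/2)R = 12.5 J/(mol·K).
ΔU = 1.69×12.5×(569−453) = 2440 J.

2440 J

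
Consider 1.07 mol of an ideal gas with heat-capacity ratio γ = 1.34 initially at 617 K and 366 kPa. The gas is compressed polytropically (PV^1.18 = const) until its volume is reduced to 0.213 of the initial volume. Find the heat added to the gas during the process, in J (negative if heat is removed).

V₁ = nRT₁/P₁ = 1.07×8.314×617/366 = 15.0 L.
Polytropic n=1.18: T₂ = T₁(V₁/V₂)^(n−1) = 617×(4.69)^0.18 = 815 K; P₂ = P₁(V₁/V₂)^n = 2270 kPa.
W = (P₁V₁−P₂V₂)/(n−1) = (366×15.0−2270×3.19)/0.18 = -9790 J.
ΔU = nCvΔT = 1.07×24.5×(815−617) = 5180 J.
Q = ΔU + W = -4610 J.

-4610 J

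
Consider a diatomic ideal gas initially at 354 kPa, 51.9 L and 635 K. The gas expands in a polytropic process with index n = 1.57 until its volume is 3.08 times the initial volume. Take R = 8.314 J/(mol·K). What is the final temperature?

334 K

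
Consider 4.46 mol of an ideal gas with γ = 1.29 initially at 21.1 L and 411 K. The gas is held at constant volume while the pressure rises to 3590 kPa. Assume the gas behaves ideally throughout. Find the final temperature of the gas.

2040 K

P₁ = nRT₁/V₁ = 4.46×8.314×411/21.1 = 722 kPa.
Isochoric: V stays 21.1 L; P/T = const ⇒ T₂ = 2040 K, P₂ = 3590 kPa.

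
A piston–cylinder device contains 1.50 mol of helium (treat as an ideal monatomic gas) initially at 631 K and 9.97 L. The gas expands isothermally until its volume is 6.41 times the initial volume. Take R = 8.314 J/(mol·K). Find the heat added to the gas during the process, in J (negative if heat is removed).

14600 J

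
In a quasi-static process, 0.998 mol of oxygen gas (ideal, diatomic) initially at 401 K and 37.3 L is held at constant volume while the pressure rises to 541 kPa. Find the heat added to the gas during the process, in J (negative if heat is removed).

P₁ = nRT₁/V₁ = 0.998×8.314×401/37.3 = 89.2 kPa.
Isochoric: V stays 37.3 L; P/T = const ⇒ T₂ = 2430 K, P₂ = 541 kPa.
W = 0 (no volume change).
ΔU = nCvΔT = 0.998×20.8×(2430−401) = 42100 J.
Q = ΔU = 42100 J.

42100 J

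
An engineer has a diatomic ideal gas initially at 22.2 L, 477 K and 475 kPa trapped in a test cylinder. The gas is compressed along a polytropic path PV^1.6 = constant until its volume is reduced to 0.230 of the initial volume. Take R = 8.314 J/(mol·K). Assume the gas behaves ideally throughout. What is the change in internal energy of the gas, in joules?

37300 J

n = P₁V₁/(RT₁) = 475×22.2/(8.314×477) = 2.66 mol.
Polytropic n=1.6: T₂ = T₁(V₁/V₂)^(n−1) = 477×(4.35)^0.60 = 1150 K; P₂ = P₁(V₁/V₂)^n = 4990 kPa.
For an ideal gas ΔU = nCvΔT with Cv = (5/2)R = 20.8 J/(mol·K).
ΔU = 2.66×20.8×(1150−477) = 37300 J.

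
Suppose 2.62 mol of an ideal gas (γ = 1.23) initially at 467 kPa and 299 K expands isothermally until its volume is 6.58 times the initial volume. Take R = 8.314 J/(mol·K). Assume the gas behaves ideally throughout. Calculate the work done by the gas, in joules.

V₁ = nRT₁/P₁ = 2.62×8.314×299/467 = 13.9 L.
Isothermal: T stays 299 K; PV = const ⇒ V₂ = 91.8 L, P₂ = 71.0 kPa.
W = nRT ln(V₂/V₁) = 2.62×8.314×299×ln(6.58) = 12300 J.

12300 J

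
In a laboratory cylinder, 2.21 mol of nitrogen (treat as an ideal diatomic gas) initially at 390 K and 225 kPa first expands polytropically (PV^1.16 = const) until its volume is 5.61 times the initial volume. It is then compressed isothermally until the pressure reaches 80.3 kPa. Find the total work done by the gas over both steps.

5520 J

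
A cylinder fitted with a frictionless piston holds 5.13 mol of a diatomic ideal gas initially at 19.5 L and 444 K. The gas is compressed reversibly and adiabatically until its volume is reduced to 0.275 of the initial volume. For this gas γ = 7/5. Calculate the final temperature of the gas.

744 K

P₁ = nRT₁/V₁ = 5.13×8.314×444/19.5 = 971 kPa.
Adiabatic: TV^(γ−1) = const ⇒ T₂ = 444×(3.64)^0.400 = 744 K; PV^γ = const ⇒ P₂ = 5920 kPa.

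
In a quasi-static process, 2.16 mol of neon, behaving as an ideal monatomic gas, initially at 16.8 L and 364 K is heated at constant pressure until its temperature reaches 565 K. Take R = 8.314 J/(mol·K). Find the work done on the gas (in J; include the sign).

-3610 J

P₁ = nRT₁/V₁ = 2.16×8.314×364/16.8 = 389 kPa.
Isobaric: P stays 389 kPa; V/T = const ⇒ T₂ = 565 K, V₂ = 26.1 L.
W = PΔV = 389×(26.1−16.8) kPa·L = 3610 J.
Work done on the gas = −W_by = -3610 J.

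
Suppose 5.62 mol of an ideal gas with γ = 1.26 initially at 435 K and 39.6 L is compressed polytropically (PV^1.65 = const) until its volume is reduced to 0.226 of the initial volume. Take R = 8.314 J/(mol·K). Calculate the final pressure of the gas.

P₁ = nRT₁/V₁ = 5.62×8.314×435/39.6 = 513 kPa.
Polytropic n=1.65: T₂ = T₁(V₁/V₂)^(n−1) = 435×(4.42)^0.65 = 1140 K; P₂ = P₁(V₁/V₂)^n = 5970 kPa.

5970 kPa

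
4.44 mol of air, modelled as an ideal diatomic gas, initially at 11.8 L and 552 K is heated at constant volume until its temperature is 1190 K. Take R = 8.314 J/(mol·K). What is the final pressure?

3720 kPa

P₁ = nRT₁/V₁ = 4.44×8.314×552/11.8 = 1730 kPa.
Isochoric: V stays 11.8 L; P/T = const ⇒ T₂ = 1190 K, P₂ = 3720 kPa.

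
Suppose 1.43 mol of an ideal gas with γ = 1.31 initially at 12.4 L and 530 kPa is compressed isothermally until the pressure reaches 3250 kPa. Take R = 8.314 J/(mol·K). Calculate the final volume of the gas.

2.02 L

T₁ = P₁V₁/(nR) = 530×12.4/(1.43×8.314) = 553 K.
Isothermal: T stays 553 K; PV = const ⇒ V₂ = 2.02 L, P₂ = 3250 kPa.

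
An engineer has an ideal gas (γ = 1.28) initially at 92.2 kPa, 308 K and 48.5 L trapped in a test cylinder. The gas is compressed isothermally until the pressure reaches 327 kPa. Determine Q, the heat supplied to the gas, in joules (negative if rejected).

-5660 J

n = P₁V₁/(RT₁) = 92.2×48.5/(8.314×308) = 1.75 mol.
Isothermal: T stays 308 K; PV = const ⇒ V₂ = 13.7 L, P₂ = 327 kPa.
ΔU = 0 (ideal gas, T constant).
W = nRT ln(V₂/V₁) = 1.75×8.314×308×ln(0.282) = -5660 J.
Q = ΔU + W = -5660 J.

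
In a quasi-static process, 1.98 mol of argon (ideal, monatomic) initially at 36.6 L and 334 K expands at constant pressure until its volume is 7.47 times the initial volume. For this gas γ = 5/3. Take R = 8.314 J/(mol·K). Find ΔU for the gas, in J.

53400 J

P₁ = nRT₁/V₁ = 1.98×8.314×334/36.6 = 150 kPa.
Isobaric: P stays 150 kPa; V/T = const ⇒ T₂ = 2490 K, V₂ = 273 L.
For an ideal gas ΔU = nCvΔT with Cv = (3/2)R = 12.5 J/(mol·K).
ΔU = 1.98×12.5×(2490−334) = 53400 J.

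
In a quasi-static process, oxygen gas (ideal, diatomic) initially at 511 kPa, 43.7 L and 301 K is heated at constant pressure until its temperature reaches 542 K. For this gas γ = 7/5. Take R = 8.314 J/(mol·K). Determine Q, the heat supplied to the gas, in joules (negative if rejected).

62600 J

n = P₁V₁/(RT₁) = 511×43.7/(8.314×301) = 8.92 mol.
Isobaric: P stays 511 kPa; V/T = const ⇒ T₂ = 542 K, V₂ = 78.7 L.
W = PΔV = 511×(78.7−43.7) kPa·L = 17900 J.
ΔU = nCvΔT = 8.92×20.8×(542−301) = 44700 J.
Q = ΔU + W = nCpΔT = 62600 J.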